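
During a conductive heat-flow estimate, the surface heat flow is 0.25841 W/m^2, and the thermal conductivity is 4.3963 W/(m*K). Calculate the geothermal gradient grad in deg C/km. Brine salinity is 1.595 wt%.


grad = q * 1000 / k
grad = 0.25841 * 1000 / 4.3963
grad = 58.779 deg C/km


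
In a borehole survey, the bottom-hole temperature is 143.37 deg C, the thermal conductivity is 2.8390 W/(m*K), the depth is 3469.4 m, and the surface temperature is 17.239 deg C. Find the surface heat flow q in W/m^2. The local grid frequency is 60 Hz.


Step 1: grad = (T_d - T_surf)/d * 1000 = (143.37 - 17.239)/3469.4 * 1000 = 36.35528 deg C/km
Step 2: q = k * grad / 1000 = 2.839 * 36.35528 / 1000 = 0.10321 W/m^2
q = 0.10321 W/m^2


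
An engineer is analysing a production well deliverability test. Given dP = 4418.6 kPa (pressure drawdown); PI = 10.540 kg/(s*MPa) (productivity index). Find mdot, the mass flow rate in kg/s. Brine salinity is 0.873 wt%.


mdot = PI * dP / 1000
mdot = 10.540 * 4418.6 / 1000
mdot = 46.572 kg/s


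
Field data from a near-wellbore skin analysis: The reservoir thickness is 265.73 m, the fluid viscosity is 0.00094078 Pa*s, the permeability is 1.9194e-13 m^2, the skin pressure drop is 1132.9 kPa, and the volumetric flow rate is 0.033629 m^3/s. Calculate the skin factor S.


S = dP_s * 1000 * 2*pi*k*hr / (q*mu)
S = 1132.9 * 1000 * 2*pi*1.9194e-13*265.73 / (0.033629*0.00094078)
S = 11.476


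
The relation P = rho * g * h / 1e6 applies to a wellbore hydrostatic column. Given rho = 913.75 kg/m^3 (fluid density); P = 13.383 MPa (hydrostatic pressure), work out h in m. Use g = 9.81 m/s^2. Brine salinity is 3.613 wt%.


h = P * 1e6 / (g * rho)
h = 13.383 * 1e6 / (9.81 * 913.75)
h = 1493.0 m


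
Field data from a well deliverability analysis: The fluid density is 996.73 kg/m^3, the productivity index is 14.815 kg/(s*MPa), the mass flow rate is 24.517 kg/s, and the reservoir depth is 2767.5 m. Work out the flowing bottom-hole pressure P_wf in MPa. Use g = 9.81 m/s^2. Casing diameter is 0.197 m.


Step 1: P_i = rho*g*h/1e6 = 996.73*9.81*2767.5/1e6 = 27.06040 MPa
Step 2: P_wf = P_i - mdot/PI = 27.06040 - 24.517/14.815 = 25.406 MPa
P_wf = 25.406 MPa


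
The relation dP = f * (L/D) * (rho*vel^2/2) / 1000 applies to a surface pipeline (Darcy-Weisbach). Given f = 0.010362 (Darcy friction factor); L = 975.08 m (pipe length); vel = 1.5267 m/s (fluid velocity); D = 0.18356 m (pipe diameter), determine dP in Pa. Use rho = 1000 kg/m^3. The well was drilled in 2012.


dP = f * (L/D) * (rho*vel^2/2) / 1000
dP = 0.010362 * (975.08/0.18356) * (1000*1.5267^2/2) / 1000
dP = 64.14801 kPa
Convert: 64.14801 kPa * 1000.0 = 64148 Pa
dP = 64148 Pa


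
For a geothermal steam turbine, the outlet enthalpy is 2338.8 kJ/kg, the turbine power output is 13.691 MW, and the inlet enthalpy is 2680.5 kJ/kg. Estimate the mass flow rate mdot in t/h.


mdot = P * 1000 / (h_in - h_out)
mdot = 13.691 * 1000 / (2680.5 - 2338.8)
mdot = 40.06731 kg/s
Convert: 40.06731 kg/s * 3.6 = 144.24 t/h
mdot = 144.24 t/h


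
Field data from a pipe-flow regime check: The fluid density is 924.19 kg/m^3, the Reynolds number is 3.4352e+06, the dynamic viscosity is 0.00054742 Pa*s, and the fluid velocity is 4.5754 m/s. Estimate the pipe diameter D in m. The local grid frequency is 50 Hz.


D = Re * mu / (rho * vel)
D = 3.4352e+06 * 0.00054742 / (924.19 * 4.5754)
D = 0.44472 m


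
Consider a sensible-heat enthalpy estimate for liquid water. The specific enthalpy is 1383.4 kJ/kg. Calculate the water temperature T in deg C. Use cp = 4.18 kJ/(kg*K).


T = h / cp
T = 1383.4 / 4.18
T = 330.96 deg C


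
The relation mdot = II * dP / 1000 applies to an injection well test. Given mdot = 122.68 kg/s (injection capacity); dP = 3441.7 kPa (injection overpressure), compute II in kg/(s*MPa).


II = mdot * 1000 / dP
II = 122.68 * 1000 / 3441.7
II = 35.645 kg/(s*MPa)


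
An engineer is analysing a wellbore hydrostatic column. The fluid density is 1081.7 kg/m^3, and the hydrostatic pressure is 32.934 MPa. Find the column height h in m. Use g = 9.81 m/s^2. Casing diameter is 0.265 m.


h = P * 1e6 / (g * rho)
h = 32.934 * 1e6 / (9.81 * 1081.7)
h = 3103.6 m


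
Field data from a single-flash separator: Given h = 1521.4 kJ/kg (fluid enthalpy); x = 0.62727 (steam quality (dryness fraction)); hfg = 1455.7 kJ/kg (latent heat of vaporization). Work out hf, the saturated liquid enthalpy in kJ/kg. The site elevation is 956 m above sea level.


hf = h - x * hfg
hf = 1521.4 - 0.62727 * 1455.7
hf = 608.28 kJ/kg


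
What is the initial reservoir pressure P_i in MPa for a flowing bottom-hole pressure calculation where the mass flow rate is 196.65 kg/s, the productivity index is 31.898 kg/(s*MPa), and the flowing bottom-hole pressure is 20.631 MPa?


P_i = P_wf + mdot / PI
P_i = 20.631 + 196.65 / 31.898
P_i = 26.796 MPa


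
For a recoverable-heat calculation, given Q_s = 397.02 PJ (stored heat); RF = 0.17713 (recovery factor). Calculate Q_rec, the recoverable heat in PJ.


Q_rec = Q_s * RF
Q_rec = 397.02 * 0.17713
Q_rec = 70.324 PJ


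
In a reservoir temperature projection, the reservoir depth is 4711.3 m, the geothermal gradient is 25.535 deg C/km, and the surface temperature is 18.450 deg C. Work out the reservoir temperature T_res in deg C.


T_res = T_surf + grad * d / 1000
T_res = 18.450 + 25.535 * 4711.3 / 1000
T_res = 138.75 deg C


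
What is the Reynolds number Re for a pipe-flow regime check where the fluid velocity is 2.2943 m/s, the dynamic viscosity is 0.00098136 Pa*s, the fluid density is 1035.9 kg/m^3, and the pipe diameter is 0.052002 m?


Re = rho * vel * D / mu
Re = 1035.9 * 2.2943 * 0.052002 / 0.00098136
Re = 1.2594e+05


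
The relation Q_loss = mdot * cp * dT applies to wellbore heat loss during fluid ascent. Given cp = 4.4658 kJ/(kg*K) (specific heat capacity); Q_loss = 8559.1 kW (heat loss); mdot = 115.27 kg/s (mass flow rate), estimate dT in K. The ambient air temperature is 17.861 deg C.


dT = Q_loss / (mdot * cp)
dT = 8559.1 / (115.27 * 4.4658)
dT = 16.627 K


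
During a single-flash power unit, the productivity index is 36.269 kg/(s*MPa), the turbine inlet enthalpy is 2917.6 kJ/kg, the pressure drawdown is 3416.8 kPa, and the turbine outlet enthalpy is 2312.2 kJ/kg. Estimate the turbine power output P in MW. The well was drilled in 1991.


Step 1: mdot = PI * dP / 1000 = 36.269 * 3416.8 / 1000 = 123.9239 kg/s
Step 2: P = mdot*(h_in - h_out)/1000 = 123.9239*(2917.6 - 2312.2)/1000 = 75.024 MW
P = 75.024 MW


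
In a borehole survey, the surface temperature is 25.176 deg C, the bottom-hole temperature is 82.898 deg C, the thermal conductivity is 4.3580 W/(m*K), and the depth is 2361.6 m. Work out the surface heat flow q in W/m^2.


Step 1: grad = (T_d - T_surf)/d * 1000 = (82.898 - 25.176)/2361.6 * 1000 = 24.44190 deg C/km
Step 2: q = k * grad / 1000 = 4.358 * 24.44190 / 1000 = 0.10652 W/m^2
q = 0.10652 W/m^2


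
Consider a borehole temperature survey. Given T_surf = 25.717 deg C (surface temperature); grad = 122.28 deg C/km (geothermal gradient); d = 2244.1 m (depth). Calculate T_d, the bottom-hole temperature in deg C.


T_d = T_surf + grad * d / 1000
T_d = 25.717 + 122.28 * 2244.1 / 1000
T_d = 300.13 deg C


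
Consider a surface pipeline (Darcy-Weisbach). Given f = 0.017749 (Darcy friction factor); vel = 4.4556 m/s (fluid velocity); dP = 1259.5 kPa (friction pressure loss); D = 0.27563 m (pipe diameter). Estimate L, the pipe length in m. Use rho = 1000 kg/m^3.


L = dP*1000*D / (f*rho*vel^2/2)
L = 1259.5*1000*0.27563 / (0.017749*1000*4.4556^2/2)
L = 1970.5 m


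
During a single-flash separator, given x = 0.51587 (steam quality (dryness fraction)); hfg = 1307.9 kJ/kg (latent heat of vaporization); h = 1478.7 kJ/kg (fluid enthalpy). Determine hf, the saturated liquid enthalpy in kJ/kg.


hf = h - x * hfg
hf = 1478.7 - 0.51587 * 1307.9
hf = 803.99 kJ/kg


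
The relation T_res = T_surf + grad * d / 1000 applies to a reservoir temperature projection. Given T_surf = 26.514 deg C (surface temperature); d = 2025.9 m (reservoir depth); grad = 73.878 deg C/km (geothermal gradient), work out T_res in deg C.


T_res = T_surf + grad * d / 1000
T_res = 26.514 + 73.878 * 2025.9 / 1000
T_res = 176.18 deg C


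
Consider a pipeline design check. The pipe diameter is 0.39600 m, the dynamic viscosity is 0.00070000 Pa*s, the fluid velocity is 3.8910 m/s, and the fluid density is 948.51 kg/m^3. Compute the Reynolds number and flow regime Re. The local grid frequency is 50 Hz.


Step 1: Re = rho*vel*D/mu = 948.51*3.891*0.396/0.0007 = 2.0879e+06
Step 2: Re = 2.0879e+06 > 4000, so flow is turbulent.
Re = 2.0879e+06 (turbulent)


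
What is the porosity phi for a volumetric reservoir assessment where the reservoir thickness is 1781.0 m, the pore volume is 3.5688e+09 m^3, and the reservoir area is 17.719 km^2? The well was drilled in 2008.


phi = Vp / (A * 1e6 * hr)
phi = 3.5688e+09 / (17.719 * 1e6 * 1781.0)
phi = 0.11309


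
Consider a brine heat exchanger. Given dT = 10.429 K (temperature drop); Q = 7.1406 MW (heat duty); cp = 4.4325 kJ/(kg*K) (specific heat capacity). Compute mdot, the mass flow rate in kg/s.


mdot = Q * 1000 / (cp * dT)
mdot = 7.1406 * 1000 / (4.4325 * 10.429)
mdot = 154.47 kg/s


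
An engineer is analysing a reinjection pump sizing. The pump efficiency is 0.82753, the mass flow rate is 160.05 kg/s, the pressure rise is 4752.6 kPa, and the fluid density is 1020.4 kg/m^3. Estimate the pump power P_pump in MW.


P_pump = mdot * dP / (rho * eta)
P_pump = 160.05 * 4752.6 / (1020.4 * 0.82753)
P_pump = 900.8091 kW
Convert: 900.8091 kW * 0.001 = 0.90081 MW
P_pump = 0.90081 MW


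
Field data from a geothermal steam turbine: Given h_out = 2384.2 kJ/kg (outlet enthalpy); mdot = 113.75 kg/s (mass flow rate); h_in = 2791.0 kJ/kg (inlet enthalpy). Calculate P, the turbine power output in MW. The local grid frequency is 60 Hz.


P = mdot * (h_in - h_out) / 1000
P = 113.75 * (2791.0 - 2384.2) / 1000
P = 46.274 MW


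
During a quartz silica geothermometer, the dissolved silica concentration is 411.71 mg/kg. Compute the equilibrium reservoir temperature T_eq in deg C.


T_eq = 1309 / (5.19 - log10(SiO2)) - 273.15
T_eq = 1309 / (5.19 - log10(411.71)) - 273.15
T_eq = 235.12 deg C


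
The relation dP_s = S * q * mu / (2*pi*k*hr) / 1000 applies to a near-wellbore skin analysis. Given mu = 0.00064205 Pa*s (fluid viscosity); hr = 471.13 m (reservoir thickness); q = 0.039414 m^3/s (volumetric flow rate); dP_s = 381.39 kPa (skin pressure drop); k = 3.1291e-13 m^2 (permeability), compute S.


S = dP_s * 1000 * 2*pi*k*hr / (q*mu)
S = 381.39 * 1000 * 2*pi*3.1291e-13*471.13 / (0.039414*0.00064205)
S = 13.960


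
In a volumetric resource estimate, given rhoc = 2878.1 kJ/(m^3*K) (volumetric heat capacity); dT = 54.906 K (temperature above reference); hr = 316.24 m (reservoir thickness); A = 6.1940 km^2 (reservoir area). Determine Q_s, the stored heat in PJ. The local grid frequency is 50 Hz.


Step 1: Vr = A*1e6*hr = 6.194*1e6*316.24 = 1.958791e+09 m^3
Step 2: Q_s = Vr*rhoc*dT/1e12 = 1.958791e+09*2878.1*54.906/1e12 = 309.54 PJ
Q_s = 309.54 PJ


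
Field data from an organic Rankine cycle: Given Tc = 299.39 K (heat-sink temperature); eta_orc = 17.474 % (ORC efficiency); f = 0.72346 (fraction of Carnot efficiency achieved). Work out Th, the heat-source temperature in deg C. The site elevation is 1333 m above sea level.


Th = Tc / (1 - (eta_orc/100)/f)
Th = 299.39 / (1 - (17.474/100)/0.72346)
Th = 394.7308 K
Convert to deg C: 394.7308 - 273.15 = 121.58 deg C
Th = 121.58 deg C


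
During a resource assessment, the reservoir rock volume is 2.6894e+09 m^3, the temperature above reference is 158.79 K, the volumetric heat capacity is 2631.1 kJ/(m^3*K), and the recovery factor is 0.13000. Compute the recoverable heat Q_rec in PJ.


Step 1: Q_s = Vr*rhoc*dT/1e12 = 2.6894e+09*2631.1*158.79/1e12 = 1123.611 PJ
Step 2: Q_rec = Q_s * RF = 1123.611 * 0.13 = 146.07 PJ
Q_rec = 146.07 PJ


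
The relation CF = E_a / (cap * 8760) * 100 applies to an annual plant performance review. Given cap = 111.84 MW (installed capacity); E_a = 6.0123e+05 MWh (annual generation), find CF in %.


CF = E_a / (cap * 8760) * 100
CF = 6.0123e+05 / (111.84 * 8760) * 100
CF = 61.368 %


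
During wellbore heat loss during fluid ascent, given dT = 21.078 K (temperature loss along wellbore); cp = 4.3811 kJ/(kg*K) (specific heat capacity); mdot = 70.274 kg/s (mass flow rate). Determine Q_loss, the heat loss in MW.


Q_loss = mdot * cp * dT
Q_loss = 70.274 * 4.3811 * 21.078
Q_loss = 6489.440 kW
Convert: 6489.440 kW * 0.001 = 6.4894 MW
Q_loss = 6.4894 MW


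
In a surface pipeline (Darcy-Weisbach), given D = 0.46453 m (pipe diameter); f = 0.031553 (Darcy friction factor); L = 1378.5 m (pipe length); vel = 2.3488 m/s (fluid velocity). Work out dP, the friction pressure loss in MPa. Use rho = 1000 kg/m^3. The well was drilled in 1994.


dP = f * (L/D) * (rho*vel^2/2) / 1000
dP = 0.031553 * (1378.5/0.46453) * (1000*2.3488^2/2) / 1000
dP = 258.2830 kPa
Convert: 258.2830 kPa * 0.001 = 0.25828 MPa
dP = 0.25828 MPa


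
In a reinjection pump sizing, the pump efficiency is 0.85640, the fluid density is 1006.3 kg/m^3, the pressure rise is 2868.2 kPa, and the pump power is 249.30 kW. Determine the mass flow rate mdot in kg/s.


mdot = P_pump * rho * eta / dP
mdot = 249.30 * 1006.3 * 0.85640 / 2868.2
mdot = 74.906 kg/s


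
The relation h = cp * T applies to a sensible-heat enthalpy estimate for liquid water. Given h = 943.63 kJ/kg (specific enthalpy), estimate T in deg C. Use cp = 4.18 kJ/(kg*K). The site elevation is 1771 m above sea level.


T = h / cp
T = 943.63 / 4.18
T = 225.75 deg C


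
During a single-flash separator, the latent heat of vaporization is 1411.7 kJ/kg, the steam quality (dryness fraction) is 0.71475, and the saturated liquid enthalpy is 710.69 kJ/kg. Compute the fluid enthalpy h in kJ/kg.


h = hf + x * hfg
h = 710.69 + 0.71475 * 1411.7
h = 1719.7 kJ/kg


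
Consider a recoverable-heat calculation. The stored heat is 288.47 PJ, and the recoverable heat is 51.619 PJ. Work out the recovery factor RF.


RF = Q_rec / Q_s
RF = 51.619 / 288.47
RF = 0.17894


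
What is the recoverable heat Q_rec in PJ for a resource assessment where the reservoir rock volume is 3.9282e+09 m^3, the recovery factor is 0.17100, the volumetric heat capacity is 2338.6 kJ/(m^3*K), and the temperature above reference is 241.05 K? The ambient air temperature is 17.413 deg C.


Step 1: Q_s = Vr*rhoc*dT/1e12 = 3.9282e+09*2338.6*241.05/1e12 = 2214.403 PJ
Step 2: Q_rec = Q_s * RF = 2214.403 * 0.171 = 378.66 PJ
Q_rec = 378.66 PJ


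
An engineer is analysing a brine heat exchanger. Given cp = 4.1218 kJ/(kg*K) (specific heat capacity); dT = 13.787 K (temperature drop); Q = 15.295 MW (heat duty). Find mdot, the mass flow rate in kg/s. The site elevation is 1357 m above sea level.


mdot = Q * 1000 / (cp * dT)
mdot = 15.295 * 1000 / (4.1218 * 13.787)
mdot = 269.15 kg/s


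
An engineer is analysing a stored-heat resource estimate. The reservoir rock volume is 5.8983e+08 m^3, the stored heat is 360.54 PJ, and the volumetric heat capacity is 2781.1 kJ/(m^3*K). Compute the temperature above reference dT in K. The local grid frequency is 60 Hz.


dT = Q_s * 1e12 / (Vr * rhoc)
dT = 360.54 * 1e12 / (5.8983e+08 * 2781.1)
dT = 219.79 K


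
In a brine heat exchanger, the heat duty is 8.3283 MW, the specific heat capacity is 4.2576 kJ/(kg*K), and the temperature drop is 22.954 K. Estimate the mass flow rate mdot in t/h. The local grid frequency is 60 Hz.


mdot = Q * 1000 / (cp * dT)
mdot = 8.3283 * 1000 / (4.2576 * 22.954)
mdot = 85.21835 kg/s
Convert: 85.21835 kg/s * 3.6 = 306.79 t/h
mdot = 306.79 t/h


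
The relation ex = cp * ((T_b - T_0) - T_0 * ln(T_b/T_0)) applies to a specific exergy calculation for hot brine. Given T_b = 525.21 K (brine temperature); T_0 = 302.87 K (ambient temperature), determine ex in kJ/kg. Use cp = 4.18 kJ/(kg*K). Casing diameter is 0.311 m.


ex = cp * ((T_b - T_0) - T_0 * ln(T_b/T_0))
ex = 4.18 * ((525.21 - 302.87) - 302.87 * ln(525.21/302.87))
ex = 232.46 kJ/kg


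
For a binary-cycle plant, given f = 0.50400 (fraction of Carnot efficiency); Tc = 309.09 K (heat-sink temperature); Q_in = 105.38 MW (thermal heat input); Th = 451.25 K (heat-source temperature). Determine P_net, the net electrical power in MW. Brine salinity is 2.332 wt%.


Step 1: eta = (1 - Tc/Th)*f = (1 - 309.09/451.25)*0.504 = 0.1587781
Step 2: P_net = eta * Q_in = 0.1587781 * 105.38 = 16.732 MW
P_net = 16.732 MW


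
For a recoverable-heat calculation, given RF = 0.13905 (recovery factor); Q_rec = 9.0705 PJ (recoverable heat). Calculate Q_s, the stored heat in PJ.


Q_s = Q_rec / RF
Q_s = 9.0705 / 0.13905
Q_s = 65.232 PJ


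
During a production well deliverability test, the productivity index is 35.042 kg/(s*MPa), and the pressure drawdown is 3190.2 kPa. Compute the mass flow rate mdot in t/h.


mdot = PI * dP / 1000
mdot = 35.042 * 3190.2 / 1000
mdot = 111.7910 kg/s
Convert: 111.7910 kg/s * 3.6 = 402.45 t/h
mdot = 402.45 t/h


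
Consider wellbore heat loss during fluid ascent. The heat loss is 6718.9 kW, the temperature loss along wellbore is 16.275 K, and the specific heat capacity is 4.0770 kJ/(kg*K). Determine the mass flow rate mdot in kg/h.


mdot = Q_loss / (cp * dT)
mdot = 6718.9 / (4.0770 * 16.275)
mdot = 101.2597 kg/s
Convert: 101.2597 kg/s * 3600.0 = 3.6453e+05 kg/h
mdot = 3.6453e+05 kg/h


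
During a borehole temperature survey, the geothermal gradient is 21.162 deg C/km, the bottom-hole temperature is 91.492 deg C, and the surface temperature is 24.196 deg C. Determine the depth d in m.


d = (T_d - T_surf) / grad * 1000
d = (91.492 - 24.196) / 21.162 * 1000
d = 3180.0 m


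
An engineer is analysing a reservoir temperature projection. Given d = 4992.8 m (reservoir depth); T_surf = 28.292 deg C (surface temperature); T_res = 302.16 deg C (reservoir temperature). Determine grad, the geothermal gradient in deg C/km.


grad = (T_res - T_surf) / d * 1000
grad = (302.16 - 28.292) / 4992.8 * 1000
grad = 54.853 deg C/km


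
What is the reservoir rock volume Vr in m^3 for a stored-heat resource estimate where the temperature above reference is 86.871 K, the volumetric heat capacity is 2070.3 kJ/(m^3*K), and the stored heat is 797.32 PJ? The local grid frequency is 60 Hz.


Vr = Q_s * 1e12 / (rhoc * dT)
Vr = 797.32 * 1e12 / (2070.3 * 86.871)
Vr = 4.4333e+09 m^3


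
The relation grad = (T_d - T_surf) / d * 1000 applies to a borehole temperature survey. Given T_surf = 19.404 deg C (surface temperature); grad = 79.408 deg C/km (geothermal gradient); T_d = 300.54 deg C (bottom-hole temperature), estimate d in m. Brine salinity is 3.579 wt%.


d = (T_d - T_surf) / grad * 1000
d = (300.54 - 19.404) / 79.408 * 1000
d = 3540.4 m


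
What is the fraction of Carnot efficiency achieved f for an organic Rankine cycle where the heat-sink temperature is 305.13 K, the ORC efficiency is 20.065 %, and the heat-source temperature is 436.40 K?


f = (eta_orc/100) / (1 - Tc/Th)
f = (20.065/100) / (1 - 305.13/436.40)
f = 0.66705


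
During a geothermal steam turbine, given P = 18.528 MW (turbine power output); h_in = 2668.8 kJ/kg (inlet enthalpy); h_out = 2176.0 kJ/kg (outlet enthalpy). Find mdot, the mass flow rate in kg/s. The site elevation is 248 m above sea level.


mdot = P * 1000 / (h_in - h_out)
mdot = 18.528 * 1000 / (2668.8 - 2176.0)
mdot = 37.597 kg/s


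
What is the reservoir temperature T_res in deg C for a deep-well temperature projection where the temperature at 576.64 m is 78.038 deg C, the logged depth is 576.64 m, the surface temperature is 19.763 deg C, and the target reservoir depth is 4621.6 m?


Step 1: grad = (T_d1 - T_surf)/d1 * 1000 = (78.038 - 19.763)/576.64 * 1000 = 101.0596 deg C/km
Step 2: T_res = T_surf + grad*d2/1000 = 19.763 + 101.0596*4621.6/1000 = 486.82 deg C
T_res = 486.82 deg C


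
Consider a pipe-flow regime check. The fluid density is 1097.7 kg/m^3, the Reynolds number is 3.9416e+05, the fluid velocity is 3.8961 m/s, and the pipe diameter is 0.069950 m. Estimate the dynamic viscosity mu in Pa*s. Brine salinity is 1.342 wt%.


mu = rho * vel * D / Re
mu = 1097.7 * 3.8961 * 0.069950 / 3.9416e+05
mu = 0.00075898 Pa*s


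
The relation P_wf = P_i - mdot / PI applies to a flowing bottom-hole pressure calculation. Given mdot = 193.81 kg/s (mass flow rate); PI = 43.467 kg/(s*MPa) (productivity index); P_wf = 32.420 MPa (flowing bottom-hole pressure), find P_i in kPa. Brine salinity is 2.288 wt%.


P_i = P_wf + mdot / PI
P_i = 32.420 + 193.81 / 43.467
P_i = 36.87878 MPa
Convert: 36.87878 MPa * 1000.0 = 36879 kPa
P_i = 36879 kPa


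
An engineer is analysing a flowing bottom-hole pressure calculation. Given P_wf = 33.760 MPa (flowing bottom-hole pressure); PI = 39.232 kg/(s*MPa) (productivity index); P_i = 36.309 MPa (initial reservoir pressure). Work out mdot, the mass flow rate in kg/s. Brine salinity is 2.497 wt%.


mdot = (P_i - P_wf) * PI
mdot = (36.309 - 33.760) * 39.232
mdot = 100.00 kg/s


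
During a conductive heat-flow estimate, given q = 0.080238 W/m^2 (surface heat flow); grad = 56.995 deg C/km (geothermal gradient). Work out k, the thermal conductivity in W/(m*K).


k = q * 1000 / grad
k = 0.080238 * 1000 / 56.995
k = 1.4078 W/(m*K)


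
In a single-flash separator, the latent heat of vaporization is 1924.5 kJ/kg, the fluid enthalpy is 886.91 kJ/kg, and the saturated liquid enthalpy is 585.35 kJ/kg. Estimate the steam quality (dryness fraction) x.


x = (h - hf) / hfg
x = (886.91 - 585.35) / 1924.5
x = 0.15670


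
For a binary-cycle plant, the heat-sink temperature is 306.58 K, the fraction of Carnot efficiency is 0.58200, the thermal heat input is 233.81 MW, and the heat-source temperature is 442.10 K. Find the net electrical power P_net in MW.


Step 1: eta = (1 - Tc/Th)*f = (1 - 306.58/442.1)*0.582 = 0.1784045
Step 2: P_net = eta * Q_in = 0.1784045 * 233.81 = 41.713 MW
P_net = 41.713 MW


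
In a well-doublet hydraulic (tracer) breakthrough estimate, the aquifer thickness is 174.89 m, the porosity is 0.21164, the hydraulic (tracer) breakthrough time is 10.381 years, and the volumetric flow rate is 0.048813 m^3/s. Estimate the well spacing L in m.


L = sqrt(t_bt*365.25*86400*3*Qv / (pi*hr*phi))
L = sqrt(10.381*365.25*86400*3*0.048813 / (pi*174.89*0.21164))
L = 642.31 m


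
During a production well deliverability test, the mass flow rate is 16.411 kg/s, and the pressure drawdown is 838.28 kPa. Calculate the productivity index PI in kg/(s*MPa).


PI = mdot * 1000 / dP
PI = 16.411 * 1000 / 838.28
PI = 19.577 kg/(s*MPa)


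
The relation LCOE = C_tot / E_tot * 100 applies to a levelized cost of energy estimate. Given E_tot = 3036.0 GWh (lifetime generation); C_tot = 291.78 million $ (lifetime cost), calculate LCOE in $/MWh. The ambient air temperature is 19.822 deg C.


LCOE = C_tot / E_tot * 100
LCOE = 291.78 / 3036.0 * 100
LCOE = 9.610672 cents/kWh
Convert: 9.610672 cents/kWh * 10.0 = 96.107 $/MWh
LCOE = 96.107 $/MWh


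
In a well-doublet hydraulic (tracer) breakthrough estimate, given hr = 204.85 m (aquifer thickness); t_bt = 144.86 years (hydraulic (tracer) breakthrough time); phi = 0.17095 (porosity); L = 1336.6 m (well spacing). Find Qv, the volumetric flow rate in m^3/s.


Qv = pi*hr*phi*L^2 / (3*t_bt*365.25*86400)
Qv = pi*204.85*0.17095*1336.6^2 / (3*144.86*365.25*86400)
Qv = 0.014331 m^3/s


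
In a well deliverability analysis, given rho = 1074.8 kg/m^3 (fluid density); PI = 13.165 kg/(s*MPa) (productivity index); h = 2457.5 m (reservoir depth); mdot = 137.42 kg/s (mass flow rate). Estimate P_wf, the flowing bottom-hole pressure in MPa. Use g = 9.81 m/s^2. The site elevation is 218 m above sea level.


Step 1: P_i = rho*g*h/1e6 = 1074.8*9.81*2457.5/1e6 = 25.91136 MPa
Step 2: P_wf = P_i - mdot/PI = 25.91136 - 137.42/13.165 = 15.473 MPa
P_wf = 15.473 MPa


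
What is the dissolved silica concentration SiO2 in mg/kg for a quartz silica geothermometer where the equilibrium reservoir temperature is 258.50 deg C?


SiO2 = 10^(5.19 - 1309/(T_eq + 273.15))
SiO2 = 10^(5.19 - 1309/(258.50 + 273.15))
SiO2 = 534.38 mg/kg


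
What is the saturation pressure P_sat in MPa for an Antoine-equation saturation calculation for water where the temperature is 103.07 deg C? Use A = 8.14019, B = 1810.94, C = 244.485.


P_sat = 10^(A - B/(C + T)) / 760 * 0.101325
P_sat = 10^(8.14019 - 1810.94/(244.485 + 103.07)) / 760 * 0.101325
P_sat = 0.11339 MPa


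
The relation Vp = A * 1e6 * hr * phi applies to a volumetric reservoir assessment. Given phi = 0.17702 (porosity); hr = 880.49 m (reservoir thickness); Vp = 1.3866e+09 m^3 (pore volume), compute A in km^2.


A = Vp / (1e6 * hr * phi)
A = 1.3866e+09 / (1e6 * 880.49 * 0.17702)
A = 8.8962 km^2


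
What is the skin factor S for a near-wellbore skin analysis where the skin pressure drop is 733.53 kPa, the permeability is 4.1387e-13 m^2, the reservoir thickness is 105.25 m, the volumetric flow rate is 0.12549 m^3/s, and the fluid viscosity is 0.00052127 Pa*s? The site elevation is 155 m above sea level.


S = dP_s * 1000 * 2*pi*k*hr / (q*mu)
S = 733.53 * 1000 * 2*pi*4.1387e-13*105.25 / (0.12549*0.00052127)
S = 3.0691


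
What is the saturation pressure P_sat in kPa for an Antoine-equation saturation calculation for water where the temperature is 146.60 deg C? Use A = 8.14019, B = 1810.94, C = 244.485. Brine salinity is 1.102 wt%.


P_sat = 10^(A - B/(C + T)) / 760 * 0.101325
P_sat = 10^(8.14019 - 1810.94/(244.485 + 146.60)) / 760 * 0.101325
P_sat = 0.4310618 MPa
Convert: 0.4310618 MPa * 1000.0 = 431.06 kPa
P_sat = 431.06 kPa


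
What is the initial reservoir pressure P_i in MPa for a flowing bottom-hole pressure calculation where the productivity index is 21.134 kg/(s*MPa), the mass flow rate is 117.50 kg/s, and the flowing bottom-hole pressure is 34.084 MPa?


P_i = P_wf + mdot / PI
P_i = 34.084 + 117.50 / 21.134
P_i = 39.644 MPa


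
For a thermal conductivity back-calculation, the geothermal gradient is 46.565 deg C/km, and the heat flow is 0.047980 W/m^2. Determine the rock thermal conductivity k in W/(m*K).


k = q / (grad / 1000)
k = 0.047980 / (46.565 / 1000)
k = 1.0304 W/(m*K)


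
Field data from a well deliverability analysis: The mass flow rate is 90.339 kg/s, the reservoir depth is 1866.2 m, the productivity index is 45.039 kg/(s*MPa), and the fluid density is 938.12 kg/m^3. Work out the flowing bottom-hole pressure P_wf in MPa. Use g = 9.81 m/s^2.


Step 1: P_i = rho*g*h/1e6 = 938.12*9.81*1866.2/1e6 = 17.17456 MPa
Step 2: P_wf = P_i - mdot/PI = 17.17456 - 90.339/45.039 = 15.169 MPa
P_wf = 15.169 MPa


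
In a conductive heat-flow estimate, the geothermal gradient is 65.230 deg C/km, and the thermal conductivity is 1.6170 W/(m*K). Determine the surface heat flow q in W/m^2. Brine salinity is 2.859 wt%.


q = k * grad / 1000
q = 1.6170 * 65.230 / 1000
q = 0.10548 W/m^2


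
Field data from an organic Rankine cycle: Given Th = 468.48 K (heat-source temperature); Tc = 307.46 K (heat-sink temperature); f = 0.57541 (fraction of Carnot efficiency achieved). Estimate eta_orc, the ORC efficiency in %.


eta_orc = (1 - Tc/Th) * f * 100
eta_orc = (1 - 307.46/468.48) * 0.57541 * 100
eta_orc = 19.777 %


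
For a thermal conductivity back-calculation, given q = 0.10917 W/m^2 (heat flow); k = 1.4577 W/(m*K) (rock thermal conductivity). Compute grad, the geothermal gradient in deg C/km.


grad = q / k * 1000
grad = 0.10917 / 1.4577 * 1000
grad = 74.892 deg C/km


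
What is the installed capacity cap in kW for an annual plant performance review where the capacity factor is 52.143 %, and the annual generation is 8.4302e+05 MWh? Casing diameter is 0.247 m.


cap = E_a / (CF/100 * 8760)
cap = 8.4302e+05 / (52.143/100 * 8760)
cap = 184.5601 MW
Convert: 184.5601 MW * 1000.0 = 1.8456e+05 kW
cap = 1.8456e+05 kW


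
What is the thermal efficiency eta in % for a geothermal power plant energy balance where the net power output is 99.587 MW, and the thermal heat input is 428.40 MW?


eta = W_net / Q_in * 100
eta = 99.587 / 428.40 * 100
eta = 23.246 %


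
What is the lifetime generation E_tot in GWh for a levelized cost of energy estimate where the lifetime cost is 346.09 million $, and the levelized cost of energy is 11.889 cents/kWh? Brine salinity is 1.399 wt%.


E_tot = C_tot / LCOE * 100
E_tot = 346.09 / 11.889 * 100
E_tot = 2911.0 GWh


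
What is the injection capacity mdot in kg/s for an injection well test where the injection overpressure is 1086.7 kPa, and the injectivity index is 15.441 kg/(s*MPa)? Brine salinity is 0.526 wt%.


mdot = II * dP / 1000
mdot = 15.441 * 1086.7 / 1000
mdot = 16.780 kg/s


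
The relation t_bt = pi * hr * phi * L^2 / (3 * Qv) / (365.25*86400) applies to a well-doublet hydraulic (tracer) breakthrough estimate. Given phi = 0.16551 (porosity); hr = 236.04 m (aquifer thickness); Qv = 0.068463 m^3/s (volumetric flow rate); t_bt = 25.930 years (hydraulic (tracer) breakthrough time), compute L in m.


L = sqrt(t_bt*365.25*86400*3*Qv / (pi*hr*phi))
L = sqrt(25.930*365.25*86400*3*0.068463 / (pi*236.04*0.16551))
L = 1170.2 m


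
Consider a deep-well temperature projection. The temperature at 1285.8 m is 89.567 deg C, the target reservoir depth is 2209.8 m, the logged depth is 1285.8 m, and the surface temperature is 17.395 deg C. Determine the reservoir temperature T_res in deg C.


Step 1: grad = (T_d1 - T_surf)/d1 * 1000 = (89.567 - 17.395)/1285.8 * 1000 = 56.13004 deg C/km
Step 2: T_res = T_surf + grad*d2/1000 = 17.395 + 56.13004*2209.8/1000 = 141.43 deg C
T_res = 141.43 deg C


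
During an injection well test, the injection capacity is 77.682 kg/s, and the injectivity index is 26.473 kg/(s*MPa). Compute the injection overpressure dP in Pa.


dP = mdot * 1000 / II
dP = 77.682 * 1000 / 26.473
dP = 2934.386 kPa
Convert: 2934.386 kPa * 1000.0 = 2.9344e+06 Pa
dP = 2.9344e+06 Pa


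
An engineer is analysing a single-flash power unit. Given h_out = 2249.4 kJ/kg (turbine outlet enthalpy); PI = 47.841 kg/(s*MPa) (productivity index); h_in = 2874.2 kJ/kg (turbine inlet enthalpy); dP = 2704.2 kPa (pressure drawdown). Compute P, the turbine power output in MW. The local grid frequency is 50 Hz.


Step 1: mdot = PI * dP / 1000 = 47.841 * 2704.2 / 1000 = 129.3716 kg/s
Step 2: P = mdot*(h_in - h_out)/1000 = 129.3716*(2874.2 - 2249.4)/1000 = 80.831 MW
P = 80.831 MW


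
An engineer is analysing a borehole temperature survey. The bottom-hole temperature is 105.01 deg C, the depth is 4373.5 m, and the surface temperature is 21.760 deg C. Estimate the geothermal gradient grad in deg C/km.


grad = (T_d - T_surf) / d * 1000
grad = (105.01 - 21.760) / 4373.5 * 1000
grad = 19.035 deg C/km


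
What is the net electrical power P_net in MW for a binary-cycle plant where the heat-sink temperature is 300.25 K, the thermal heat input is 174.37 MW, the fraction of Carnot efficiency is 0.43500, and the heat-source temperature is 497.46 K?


Step 1: eta = (1 - Tc/Th)*f = (1 - 300.25/497.46)*0.435 = 0.1724487
Step 2: P_net = eta * Q_in = 0.1724487 * 174.37 = 30.070 MW
P_net = 30.070 MW


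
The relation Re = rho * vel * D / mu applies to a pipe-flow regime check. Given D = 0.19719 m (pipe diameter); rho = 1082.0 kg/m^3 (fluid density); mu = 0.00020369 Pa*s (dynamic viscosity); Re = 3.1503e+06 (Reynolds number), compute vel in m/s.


vel = Re * mu / (rho * D)
vel = 3.1503e+06 * 0.00020369 / (1082.0 * 0.19719)
vel = 3.0075 m/s


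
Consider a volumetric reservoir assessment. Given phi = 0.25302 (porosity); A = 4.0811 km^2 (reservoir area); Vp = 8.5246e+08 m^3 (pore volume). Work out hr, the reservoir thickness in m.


hr = Vp / (A * 1e6 * phi)
hr = 8.5246e+08 / (4.0811 * 1e6 * 0.25302)
hr = 825.55 m


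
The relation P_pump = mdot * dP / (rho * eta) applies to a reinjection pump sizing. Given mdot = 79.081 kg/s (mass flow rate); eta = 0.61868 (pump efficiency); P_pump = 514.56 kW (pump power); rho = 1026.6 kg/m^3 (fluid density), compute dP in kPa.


dP = P_pump * rho * eta / mdot
dP = 514.56 * 1026.6 * 0.61868 / 79.081
dP = 4132.7 kPa


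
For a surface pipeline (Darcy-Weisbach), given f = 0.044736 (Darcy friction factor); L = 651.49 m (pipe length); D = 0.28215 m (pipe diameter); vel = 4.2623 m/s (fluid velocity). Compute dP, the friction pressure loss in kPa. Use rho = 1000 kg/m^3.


dP = f * (L/D) * (rho*vel^2/2) / 1000
dP = 0.044736 * (651.49/0.28215) * (1000*4.2623^2/2) / 1000
dP = 938.30 kPa


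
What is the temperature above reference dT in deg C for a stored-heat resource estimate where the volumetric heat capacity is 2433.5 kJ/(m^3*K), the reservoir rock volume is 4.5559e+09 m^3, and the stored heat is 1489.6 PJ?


dT = Q_s * 1e12 / (Vr * rhoc)
dT = 1489.6 * 1e12 / (4.5559e+09 * 2433.5)
dT = 134.3582 K
Convert (temperature difference, 1 K = 1 deg C): 134.3582 K = 134.3582 deg C
dT = 134.36 deg C


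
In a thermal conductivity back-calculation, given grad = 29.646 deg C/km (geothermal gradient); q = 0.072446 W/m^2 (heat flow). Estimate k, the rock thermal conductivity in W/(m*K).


k = q / (grad / 1000)
k = 0.072446 / (29.646 / 1000)
k = 2.4437 W/(m*K)


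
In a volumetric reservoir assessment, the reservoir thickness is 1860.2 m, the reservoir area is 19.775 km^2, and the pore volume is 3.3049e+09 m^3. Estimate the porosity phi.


phi = Vp / (A * 1e6 * hr)
phi = 3.3049e+09 / (19.775 * 1e6 * 1860.2)
phi = 0.089843


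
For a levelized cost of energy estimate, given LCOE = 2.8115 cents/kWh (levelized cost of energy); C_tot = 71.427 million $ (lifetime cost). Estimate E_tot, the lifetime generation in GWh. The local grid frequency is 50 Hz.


E_tot = C_tot / LCOE * 100
E_tot = 71.427 / 2.8115 * 100
E_tot = 2540.5 GWh


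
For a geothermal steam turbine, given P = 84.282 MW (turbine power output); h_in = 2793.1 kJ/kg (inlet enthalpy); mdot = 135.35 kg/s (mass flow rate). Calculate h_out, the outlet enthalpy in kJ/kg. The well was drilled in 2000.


h_out = h_in - P * 1000 / mdot
h_out = 2793.1 - 84.282 * 1000 / 135.35
h_out = 2170.4 kJ/kg


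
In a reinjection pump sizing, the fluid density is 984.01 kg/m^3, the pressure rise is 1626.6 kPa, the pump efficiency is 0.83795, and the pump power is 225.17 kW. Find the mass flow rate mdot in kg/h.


mdot = P_pump * rho * eta / dP
mdot = 225.17 * 984.01 * 0.83795 / 1626.6
mdot = 114.1425 kg/s
Convert: 114.1425 kg/s * 3600.0 = 4.1091e+05 kg/h
mdot = 4.1091e+05 kg/h


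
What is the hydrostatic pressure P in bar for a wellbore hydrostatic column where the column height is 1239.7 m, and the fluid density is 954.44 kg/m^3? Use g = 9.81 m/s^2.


P = rho * g * h / 1e6
P = 954.44 * 9.81 * 1239.7 / 1e6
P = 11.60738 MPa
Convert: 11.60738 MPa * 10.0 = 116.07 bar
P = 116.07 bar


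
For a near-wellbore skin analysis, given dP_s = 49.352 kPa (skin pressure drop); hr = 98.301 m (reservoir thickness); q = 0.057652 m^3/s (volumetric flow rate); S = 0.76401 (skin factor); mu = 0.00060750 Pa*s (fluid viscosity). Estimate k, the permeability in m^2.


k = S*q*mu / (2*pi*dP_s*1000*hr)
k = 0.76401*0.057652*0.00060750 / (2*pi*49.352*1000*98.301)
k = 8.7784e-13 m^2


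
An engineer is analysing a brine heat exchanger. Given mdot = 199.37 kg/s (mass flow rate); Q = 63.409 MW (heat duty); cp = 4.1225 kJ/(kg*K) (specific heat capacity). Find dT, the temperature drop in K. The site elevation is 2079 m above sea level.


dT = Q * 1000 / (mdot * cp)
dT = 63.409 * 1000 / (199.37 * 4.1225)
dT = 77.149 K


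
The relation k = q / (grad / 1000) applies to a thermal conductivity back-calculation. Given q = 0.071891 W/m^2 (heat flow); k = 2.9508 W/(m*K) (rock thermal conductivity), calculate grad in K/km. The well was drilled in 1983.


grad = q / k * 1000
grad = 0.071891 / 2.9508 * 1000
grad = 24.36322 deg C/km
Convert: 24.36322 deg C/km * 1.0 = 24.363 K/km
grad = 24.363 K/km


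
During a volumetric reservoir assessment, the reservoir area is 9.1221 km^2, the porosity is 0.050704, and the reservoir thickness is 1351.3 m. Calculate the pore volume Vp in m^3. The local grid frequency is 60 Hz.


Vp = A * 1e6 * hr * phi
Vp = 9.1221 * 1e6 * 1351.3 * 0.050704
Vp = 6.2501e+08 m^3


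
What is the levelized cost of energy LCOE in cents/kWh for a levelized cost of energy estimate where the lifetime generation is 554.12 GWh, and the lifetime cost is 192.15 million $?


LCOE = C_tot / E_tot * 100
LCOE = 192.15 / 554.12 * 100
LCOE = 34.677 cents/kWh


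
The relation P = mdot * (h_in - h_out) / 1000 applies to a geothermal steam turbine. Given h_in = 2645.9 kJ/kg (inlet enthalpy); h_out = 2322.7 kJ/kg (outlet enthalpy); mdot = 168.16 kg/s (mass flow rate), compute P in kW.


P = mdot * (h_in - h_out) / 1000
P = 168.16 * (2645.9 - 2322.7) / 1000
P = 54.34931 MW
Convert: 54.34931 MW * 1000.0 = 54349 kW
P = 54349 kW


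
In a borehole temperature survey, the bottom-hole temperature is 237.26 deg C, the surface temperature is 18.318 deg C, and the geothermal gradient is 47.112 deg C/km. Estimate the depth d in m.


d = (T_d - T_surf) / grad * 1000
d = (237.26 - 18.318) / 47.112 * 1000
d = 4647.3 m


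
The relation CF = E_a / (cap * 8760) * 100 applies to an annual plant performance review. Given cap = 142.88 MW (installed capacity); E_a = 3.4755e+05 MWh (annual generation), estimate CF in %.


CF = E_a / (cap * 8760) * 100
CF = 3.4755e+05 / (142.88 * 8760) * 100
CF = 27.768 %


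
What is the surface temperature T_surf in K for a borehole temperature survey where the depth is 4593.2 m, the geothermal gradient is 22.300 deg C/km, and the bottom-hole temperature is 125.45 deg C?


T_surf = T_d - grad * d / 1000
T_surf = 125.45 - 22.300 * 4593.2 / 1000
T_surf = 23.02164 deg C
Convert to K: 23.02164 + 273.15 = 296.17 K
T_surf = 296.17 K


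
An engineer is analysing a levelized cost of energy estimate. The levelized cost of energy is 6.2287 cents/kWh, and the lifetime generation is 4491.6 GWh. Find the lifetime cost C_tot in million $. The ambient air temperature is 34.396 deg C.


C_tot = LCOE / 100 * E_tot
C_tot = 6.2287 / 100 * 4491.6
C_tot = 279.77 million $


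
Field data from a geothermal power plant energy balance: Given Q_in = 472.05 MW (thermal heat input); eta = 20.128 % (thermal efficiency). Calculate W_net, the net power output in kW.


W_net = eta / 100 * Q_in
W_net = 20.128 / 100 * 472.05
W_net = 95.01422 MW
Convert: 95.01422 MW * 1000.0 = 95014 kW
W_net = 95014 kW


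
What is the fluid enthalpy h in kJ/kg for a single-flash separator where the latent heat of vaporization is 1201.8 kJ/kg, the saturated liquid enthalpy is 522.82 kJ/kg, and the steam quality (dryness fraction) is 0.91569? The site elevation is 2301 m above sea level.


h = hf + x * hfg
h = 522.82 + 0.91569 * 1201.8
h = 1623.3 kJ/kg


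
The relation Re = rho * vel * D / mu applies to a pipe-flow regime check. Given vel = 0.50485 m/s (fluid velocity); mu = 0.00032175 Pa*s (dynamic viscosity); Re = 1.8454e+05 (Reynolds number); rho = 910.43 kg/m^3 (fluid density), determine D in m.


D = Re * mu / (rho * vel)
D = 1.8454e+05 * 0.00032175 / (910.43 * 0.50485)
D = 0.12918 m


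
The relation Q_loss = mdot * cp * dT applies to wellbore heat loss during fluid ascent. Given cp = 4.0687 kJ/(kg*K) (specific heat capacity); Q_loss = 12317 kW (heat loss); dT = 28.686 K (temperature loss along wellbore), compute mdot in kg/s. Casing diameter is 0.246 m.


mdot = Q_loss / (cp * dT)
mdot = 12317 / (4.0687 * 28.686)
mdot = 105.53 kg/s


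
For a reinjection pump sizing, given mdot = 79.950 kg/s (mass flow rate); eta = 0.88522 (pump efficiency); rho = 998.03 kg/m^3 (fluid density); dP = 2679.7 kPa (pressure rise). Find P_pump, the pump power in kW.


P_pump = mdot * dP / (rho * eta)
P_pump = 79.950 * 2679.7 / (998.03 * 0.88522)
P_pump = 242.50 kW
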